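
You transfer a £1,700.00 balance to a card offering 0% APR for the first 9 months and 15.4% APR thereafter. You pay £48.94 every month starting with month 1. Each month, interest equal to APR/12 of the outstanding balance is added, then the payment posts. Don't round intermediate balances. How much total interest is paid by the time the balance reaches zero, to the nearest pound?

£279

Promo months 1–9 at r₀ = 0%/12 = 0; months 10+ at r₁ = 15.4%/12 = 0.0128333.
After month 9 (no interest yet): B = £1,700.00 − 9·£48.94 = £1,259.54.
Then at r₁ with £48.94/mo: n₂ = −ln(1 − r₁·B/P)/ln(1+r₁) ≈ 31.44 → 32 more payments.
Total paid = 40·£48.94 + £21.57 = £1,979.17; interest = £1,979.17 − £1,700.00 = £279.17.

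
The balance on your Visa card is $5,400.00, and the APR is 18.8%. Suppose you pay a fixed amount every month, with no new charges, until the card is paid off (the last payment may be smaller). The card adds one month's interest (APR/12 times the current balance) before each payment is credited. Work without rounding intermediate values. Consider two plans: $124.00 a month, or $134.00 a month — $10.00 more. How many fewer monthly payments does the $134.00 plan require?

9 fewer payments

Monthly rate r = 18.8%/12 = 1.56667% = 0.0156667.
At $124.00/mo: n = ⌈−ln(1 − rB₀/P)/ln(1+r)⌉ = 74 payments (last $93.63); total interest = total paid − $5,400.00 = $3,745.63.
At $134.00/mo: 65 payments (last $25.99); total interest $3,201.99.
Payments saved = 74 − 65 = 9.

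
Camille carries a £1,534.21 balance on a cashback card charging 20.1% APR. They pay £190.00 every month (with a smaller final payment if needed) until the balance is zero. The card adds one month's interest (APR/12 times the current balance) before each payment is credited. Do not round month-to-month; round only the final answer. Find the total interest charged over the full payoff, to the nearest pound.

£128

Monthly rate r = 20.1%/12 = 1.675% = 0.01675.
Payoff takes n = ⌈−ln(1 − rB₀/P)/ln(1+r)⌉ = ⌈8.748⌉ = 9 payments; the last is £142.45.
Total paid = 8·£190.00 + £142.45 = £1,662.45.
Total interest = total paid − principal = £1,662.45 − £1,534.21 = £128.24.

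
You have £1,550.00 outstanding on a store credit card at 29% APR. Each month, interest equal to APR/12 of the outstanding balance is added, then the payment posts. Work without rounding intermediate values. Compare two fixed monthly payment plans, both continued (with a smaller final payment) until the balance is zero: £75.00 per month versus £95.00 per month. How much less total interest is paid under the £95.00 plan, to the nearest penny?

Monthly rate r = 29%/12 = 2.41667% = 0.0241667.
At £75.00/mo: n = ⌈−ln(1 − rB₀/P)/ln(1+r)⌉ = 29 payments (last £73.57); total interest = total paid − £1,550.00 = £623.57.
At £95.00/mo: 21 payments (last £94.62); total interest £444.62.
Interest saved = £623.57 − £444.62 = £178.95.

£178.95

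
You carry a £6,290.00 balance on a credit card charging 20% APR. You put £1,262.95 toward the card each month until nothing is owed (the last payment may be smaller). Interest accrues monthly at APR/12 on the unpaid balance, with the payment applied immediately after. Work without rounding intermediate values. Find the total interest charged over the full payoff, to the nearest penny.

Monthly rate r = 20%/12 = 1.66667% = 0.0166667.
Payoff takes n = ⌈−ln(1 − rB₀/P)/ln(1+r)⌉ = ⌈5.243⌉ = 6 payments; the last is £308.21.
Total paid = 5·£1,262.95 + £308.21 = £6,622.96.
Total interest = total paid − principal = £6,622.96 − £6,290.00 = £332.96.

£332.96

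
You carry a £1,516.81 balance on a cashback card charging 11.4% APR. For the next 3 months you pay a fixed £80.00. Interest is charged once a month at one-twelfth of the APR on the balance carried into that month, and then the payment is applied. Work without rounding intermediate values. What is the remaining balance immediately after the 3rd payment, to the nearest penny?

£1,318.16

Monthly rate r = 11.4%/12 = 0.95% = 0.0095.
Each month: B ← B·(1+r) − £80.00.
Month 1: interest £14.41; balance after payment £1,451.22.
Month 2: interest £13.79; balance after payment £1,385.01.
Month 3: interest £13.16; balance after payment £1,318.16.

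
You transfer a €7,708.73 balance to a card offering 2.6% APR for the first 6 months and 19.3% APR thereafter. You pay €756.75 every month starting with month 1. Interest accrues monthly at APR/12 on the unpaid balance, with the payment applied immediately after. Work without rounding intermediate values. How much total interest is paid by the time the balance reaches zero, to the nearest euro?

Promo months 1–6 at r₀ = 2.6%/12 = 0.00216667; months 7+ at r₁ = 19.3%/12 = 0.0160833.
After month 6: iterate B ← B·(1+r₀) − €756.75 for 6 months → €3,244.32.
Then at r₁ with €756.75/mo: n₂ = −ln(1 − r₁·B/P)/ln(1+r₁) ≈ 4.48 → 5 more payments.
Total paid = 10·€756.75 + €363.06 = €7,930.56; interest = €7,930.56 − €7,708.73 = €221.83.

€222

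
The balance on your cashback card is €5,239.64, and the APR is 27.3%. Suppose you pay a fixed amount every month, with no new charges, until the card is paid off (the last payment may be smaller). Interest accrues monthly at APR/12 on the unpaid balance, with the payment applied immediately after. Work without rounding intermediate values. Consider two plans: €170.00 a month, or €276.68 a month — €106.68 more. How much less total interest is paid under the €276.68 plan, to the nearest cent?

Monthly rate r = 27.3%/12 = 2.275% = 0.02275.
At €170.00/mo: n = ⌈−ln(1 − rB₀/P)/ln(1+r)⌉ = 54 payments (last €119.04); total interest = total paid − €5,239.64 = €3,889.40.
At €276.68/mo: 26 payments (last €14.89); total interest €1,692.25.
Interest saved = €3,889.40 − €1,692.25 = €2,197.15.

€2,197.15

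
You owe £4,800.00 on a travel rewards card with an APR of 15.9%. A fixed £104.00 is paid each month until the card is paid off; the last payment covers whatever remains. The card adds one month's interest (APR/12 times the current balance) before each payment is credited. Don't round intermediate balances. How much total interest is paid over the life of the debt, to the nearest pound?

£2,671

Monthly rate r = 15.9%/12 = 1.325% = 0.01325.
Payoff takes n = ⌈−ln(1 − rB₀/P)/ln(1+r)⌉ = ⌈71.835⌉ = 72 payments; the last is £86.92.
Total paid = 71·£104.00 + £86.92 = £7,470.92.
Total interest = total paid − principal = £7,470.92 − £4,800.00 = £2,670.92.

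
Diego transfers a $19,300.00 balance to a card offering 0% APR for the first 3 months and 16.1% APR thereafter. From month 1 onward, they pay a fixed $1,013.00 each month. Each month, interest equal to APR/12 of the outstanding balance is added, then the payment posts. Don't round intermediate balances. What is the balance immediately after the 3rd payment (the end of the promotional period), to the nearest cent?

Promo months 1–3 at r₀ = 0%/12 = 0; months 4+ at r₁ = 16.1%/12 = 0.0134167.
After month 3 (no interest yet): B = $19,300.00 − 3·$1,013.00 = $16,261.00.

$16,261.00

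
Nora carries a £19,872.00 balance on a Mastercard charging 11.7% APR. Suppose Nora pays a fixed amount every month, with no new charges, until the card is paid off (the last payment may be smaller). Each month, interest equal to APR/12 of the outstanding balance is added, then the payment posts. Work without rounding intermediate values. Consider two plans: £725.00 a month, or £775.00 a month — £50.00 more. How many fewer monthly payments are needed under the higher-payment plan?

3 fewer payments

Monthly rate r = 11.7%/12 = 0.975% = 0.00975.
At £725.00/mo: n = ⌈−ln(1 − rB₀/P)/ln(1+r)⌉ = 33 payments (last £34.07); total interest = total paid − £19,872.00 = £3,362.07.
At £775.00/mo: 30 payments (last £504.46); total interest £3,107.46.
Payments saved = 33 − 30 = 3.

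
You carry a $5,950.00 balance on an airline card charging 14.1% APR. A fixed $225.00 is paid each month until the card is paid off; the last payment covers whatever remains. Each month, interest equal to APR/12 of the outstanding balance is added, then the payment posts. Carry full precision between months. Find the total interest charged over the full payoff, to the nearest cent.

Monthly rate r = 14.1%/12 = 1.175% = 0.01175.
Payoff takes n = ⌈−ln(1 − rB₀/P)/ln(1+r)⌉ = ⌈31.855⌉ = 32 payments; the last is $192.47.
Total paid = 31·$225.00 + $192.47 = $7,167.47.
Total interest = total paid − principal = $7,167.47 − $5,950.00 = $1,217.47.

$1,217.47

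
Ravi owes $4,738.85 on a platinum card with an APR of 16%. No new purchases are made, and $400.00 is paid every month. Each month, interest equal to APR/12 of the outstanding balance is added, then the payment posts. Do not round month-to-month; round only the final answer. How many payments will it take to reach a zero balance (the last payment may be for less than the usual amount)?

Monthly rate r = 16%/12 = 1.33333% = 0.0133333.
Recurrence: B ← B·(1+r) − $400.00.
Month 1: interest $63.18; balance after payment $4,402.03.
Month 2: interest $58.69; balance after payment $4,060.73.
Closed form: n = −ln(1 − rB₀/P)/ln(1+r) = −ln(0.84204)/ln(1.01333) ≈ 12.981, so the balance reaches zero during payment 13.

13 payments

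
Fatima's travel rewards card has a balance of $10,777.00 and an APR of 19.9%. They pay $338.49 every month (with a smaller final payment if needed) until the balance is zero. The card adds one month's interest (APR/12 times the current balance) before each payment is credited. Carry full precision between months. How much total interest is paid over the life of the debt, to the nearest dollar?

Monthly rate r = 19.9%/12 = 1.65833% = 0.0165833.
Payoff takes n = ⌈−ln(1 − rB₀/P)/ln(1+r)⌉ = ⌈45.646⌉ = 46 payments; the last is $219.21.
Total paid = 45·$338.49 + $219.21 = $15,451.26.
Total interest = total paid − principal = $15,451.26 − $10,777.00 = $4,674.26.

$4,674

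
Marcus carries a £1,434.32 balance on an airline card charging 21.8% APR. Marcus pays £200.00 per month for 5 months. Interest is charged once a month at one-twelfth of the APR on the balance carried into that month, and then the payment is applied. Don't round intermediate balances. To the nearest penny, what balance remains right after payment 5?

Monthly rate r = 21.8%/12 = 1.81667% = 0.0181667.
Each month: B ← B·(1+r) − £200.00.
Month 1: interest £26.06; balance after payment £1,260.38.
Month 2: interest £22.90; balance after payment £1,083.27.
Month 3: interest £19.68; balance after payment £902.95.
Month 4: interest £16.40; balance after payment £719.36.
Month 5: interest £13.07; balance after payment £532.43.

£532.43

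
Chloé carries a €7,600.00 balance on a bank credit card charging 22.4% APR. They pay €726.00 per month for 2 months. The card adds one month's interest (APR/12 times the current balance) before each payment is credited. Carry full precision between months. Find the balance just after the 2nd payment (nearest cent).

Monthly rate r = 22.4%/12 = 1.86667% = 0.0186667.
Each month: B ← B·(1+r) − €726.00.
Month 1: interest €141.87; balance after payment €7,015.87.
Month 2: interest €130.96; balance after payment €6,420.83.

€6,420.83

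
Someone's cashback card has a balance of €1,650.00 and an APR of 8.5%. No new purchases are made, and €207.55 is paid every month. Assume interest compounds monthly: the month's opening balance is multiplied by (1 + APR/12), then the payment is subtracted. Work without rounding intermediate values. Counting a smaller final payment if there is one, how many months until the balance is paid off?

9 months

Monthly rate r = 8.5%/12 = 0.708333% = 0.00708333.
Recurrence: B ← B·(1+r) − €207.55.
Month 1: interest €11.69; balance after payment €1,454.14.
Month 2: interest €10.30; balance after payment €1,256.89.
Closed form: n = −ln(1 − rB₀/P)/ln(1+r) = −ln(0.94369)/ln(1.00708) ≈ 8.211, so the balance reaches zero during payment 9.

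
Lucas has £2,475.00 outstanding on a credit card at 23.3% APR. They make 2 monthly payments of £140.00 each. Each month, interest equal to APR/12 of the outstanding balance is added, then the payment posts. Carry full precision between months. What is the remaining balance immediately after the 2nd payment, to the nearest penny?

Monthly rate r = 23.3%/12 = 1.94167% = 0.0194167.
Each month: B ← B·(1+r) − £140.00.
Month 1: interest £48.06; balance after payment £2,383.06.
Month 2: interest £46.27; balance after payment £2,289.33.

£2,289.33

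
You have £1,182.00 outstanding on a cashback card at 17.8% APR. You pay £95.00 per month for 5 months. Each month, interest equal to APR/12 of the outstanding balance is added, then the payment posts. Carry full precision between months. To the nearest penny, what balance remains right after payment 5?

£783.00

Monthly rate r = 17.8%/12 = 1.48333% = 0.0148333.
Each month: B ← B·(1+r) − £95.00.
Month 1: interest £17.53; balance after payment £1,104.53.
Month 2: interest £16.38; balance after payment £1,025.92.
Month 3: interest £15.22; balance after payment £946.13.
Month 4: interest £14.03; balance after payment £865.17.
Month 5: interest £12.83; balance after payment £783.00.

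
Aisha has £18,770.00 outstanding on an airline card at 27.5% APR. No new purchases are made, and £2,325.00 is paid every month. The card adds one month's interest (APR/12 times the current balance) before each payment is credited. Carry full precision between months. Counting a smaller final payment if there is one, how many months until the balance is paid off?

10 payments

Monthly rate r = 27.5%/12 = 2.29167% = 0.0229167.
Recurrence: B ← B·(1+r) − £2,325.00.
Month 1: interest £430.15; balance after payment £16,875.15.
Month 2: interest £386.72; balance after payment £14,936.87.
Closed form: n = −ln(1 − rB₀/P)/ln(1+r) = −ln(0.81499)/ln(1.02292) ≈ 9.029, so the balance reaches zero during payment 10.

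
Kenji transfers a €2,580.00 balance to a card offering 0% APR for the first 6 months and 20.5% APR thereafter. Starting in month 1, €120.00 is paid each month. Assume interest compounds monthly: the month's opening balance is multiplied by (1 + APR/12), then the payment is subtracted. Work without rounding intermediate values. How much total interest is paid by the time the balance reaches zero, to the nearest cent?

€319.25

Promo months 1–6 at r₀ = 0%/12 = 0; months 7+ at r₁ = 20.5%/12 = 0.0170833.
After month 6 (no interest yet): B = €2,580.00 − 6·€120.00 = €1,860.00.
Then at r₁ with €120.00/mo: n₂ = −ln(1 − r₁·B/P)/ln(1+r₁) ≈ 18.16 → 19 more payments.
Total paid = 24·€120.00 + €19.25 = €2,899.25; interest = €2,899.25 − €2,580.00 = €319.25.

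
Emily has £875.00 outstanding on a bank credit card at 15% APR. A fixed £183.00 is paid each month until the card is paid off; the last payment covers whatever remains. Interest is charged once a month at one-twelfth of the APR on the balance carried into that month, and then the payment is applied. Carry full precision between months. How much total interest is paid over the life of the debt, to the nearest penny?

Monthly rate r = 15%/12 = 1.25% = 0.0125.
Payoff takes n = ⌈−ln(1 − rB₀/P)/ln(1+r)⌉ = ⌈4.961⌉ = 5 payments; the last is £175.91.
Total paid = 4·£183.00 + £175.91 = £907.91.
Total interest = total paid − principal = £907.91 − £875.00 = £32.91.

£32.91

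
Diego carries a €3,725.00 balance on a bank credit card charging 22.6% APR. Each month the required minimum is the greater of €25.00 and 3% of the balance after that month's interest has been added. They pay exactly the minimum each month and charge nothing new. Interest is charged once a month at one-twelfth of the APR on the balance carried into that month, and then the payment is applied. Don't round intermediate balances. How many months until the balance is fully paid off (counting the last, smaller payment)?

Monthly rate r = 22.6%/12 = 1.88333% = 0.0188333.
While 3% of the post-interest balance exceeds €25.00, each month B ← (B·(1+r))·(1 − 0.03), i.e. B shrinks by the factor (1+r)·0.97 = 0.98827.
This holds for months 1–129. Entering month 130 the balance is €812.80; 3% of the post-interest balance is now below €25.00, so the flat €25.00 minimum applies from here.
From month 130 a fixed €25.00 at rate r clears €812.80 in 51 more payments. Total: 129 + 51 = 180 months.

180 months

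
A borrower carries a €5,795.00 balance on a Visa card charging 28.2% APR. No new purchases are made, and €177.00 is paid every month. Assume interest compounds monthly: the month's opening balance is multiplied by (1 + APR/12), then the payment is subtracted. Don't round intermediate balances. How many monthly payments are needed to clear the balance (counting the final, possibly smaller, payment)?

64 months

Monthly rate r = 28.2%/12 = 2.35% = 0.0235.
Recurrence: B ← B·(1+r) − €177.00.
Month 1: interest €136.18; balance after payment €5,754.18.
Month 2: interest €135.22; balance after payment €5,712.41.
Closed form: n = −ln(1 − rB₀/P)/ln(1+r) = −ln(0.23061)/ln(1.0235) ≈ 63.158, so the balance reaches zero during payment 64.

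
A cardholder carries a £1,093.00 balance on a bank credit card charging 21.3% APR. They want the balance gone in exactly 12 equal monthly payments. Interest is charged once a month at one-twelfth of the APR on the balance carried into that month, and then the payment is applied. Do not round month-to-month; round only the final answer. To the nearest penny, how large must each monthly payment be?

£101.93

Monthly rate r = 21.3%/12 = 1.775% = 0.01775.
Level-payment amortization: P = B₀·r / (1 − (1+r)^(−n)) = 1093.00·0.01775 / (1 − 1.01775^(−12)).
Denominator 1 − (1+r)^(−12) = 0.190332574.
P = 19.4008 / 0.190332574 ≈ 101.93.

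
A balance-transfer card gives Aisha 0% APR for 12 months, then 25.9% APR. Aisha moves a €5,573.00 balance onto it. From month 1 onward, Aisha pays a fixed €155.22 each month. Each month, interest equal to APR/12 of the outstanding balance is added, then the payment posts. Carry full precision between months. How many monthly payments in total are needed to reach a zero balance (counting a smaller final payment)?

46 months

Promo months 1–12 at r₀ = 0%/12 = 0; months 13+ at r₁ = 25.9%/12 = 0.0215833.
After month 12 (no interest yet): B = €5,573.00 − 12·€155.22 = €3,710.36.
Then at r₁ with €155.22/mo: n₂ = −ln(1 − r₁·B/P)/ln(1+r₁) ≈ 33.98 → 34 more payments.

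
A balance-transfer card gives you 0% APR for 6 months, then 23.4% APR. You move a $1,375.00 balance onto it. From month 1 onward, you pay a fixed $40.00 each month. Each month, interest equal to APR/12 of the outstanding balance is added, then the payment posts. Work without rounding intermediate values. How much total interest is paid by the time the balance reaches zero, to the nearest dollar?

Promo months 1–6 at r₀ = 0%/12 = 0; months 7+ at r₁ = 23.4%/12 = 0.0195.
After month 6 (no interest yet): B = $1,375.00 − 6·$40.00 = $1,135.00.
Then at r₁ with $40.00/mo: n₂ = −ln(1 − r₁·B/P)/ln(1+r₁) ≈ 41.73 → 42 more payments.
Total paid = 47·$40.00 + $29.26 = $1,909.26; interest = $1,909.26 − $1,375.00 = $534.26.

$534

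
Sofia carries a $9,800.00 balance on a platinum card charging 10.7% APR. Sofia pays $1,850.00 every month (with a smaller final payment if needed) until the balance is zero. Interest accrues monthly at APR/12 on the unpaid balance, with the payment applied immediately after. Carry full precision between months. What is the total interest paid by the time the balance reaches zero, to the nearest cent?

Monthly rate r = 10.7%/12 = 0.891667% = 0.00891667.
Payoff takes n = ⌈−ln(1 − rB₀/P)/ln(1+r)⌉ = ⌈5.451⌉ = 6 payments; the last is $835.73.
Total paid = 5·$1,850.00 + $835.73 = $10,085.73.
Total interest = total paid − principal = $10,085.73 − $9,800.00 = $285.73.

$285.73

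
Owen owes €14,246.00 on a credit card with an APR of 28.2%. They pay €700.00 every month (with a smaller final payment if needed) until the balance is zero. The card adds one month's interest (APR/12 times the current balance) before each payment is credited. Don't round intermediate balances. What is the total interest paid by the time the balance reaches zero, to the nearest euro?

€5,360

Monthly rate r = 28.2%/12 = 2.35% = 0.0235.
Payoff takes n = ⌈−ln(1 − rB₀/P)/ln(1+r)⌉ = ⌈28.008⌉ = 29 payments; the last is €5.96.
Total paid = 28·€700.00 + €5.96 = €19,605.96.
Total interest = total paid − principal = €19,605.96 − €14,246.00 = €5,359.96.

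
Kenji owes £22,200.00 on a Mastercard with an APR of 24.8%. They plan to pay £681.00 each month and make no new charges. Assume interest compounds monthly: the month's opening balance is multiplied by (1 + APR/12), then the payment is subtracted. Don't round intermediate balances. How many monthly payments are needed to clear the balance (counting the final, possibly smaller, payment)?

Monthly rate r = 24.8%/12 = 2.06667% = 0.0206667.
Recurrence: B ← B·(1+r) − £681.00.
Month 1: interest £458.80; balance after payment £21,977.80.
Month 2: interest £454.21; balance after payment £21,751.01.
Closed form: n = −ln(1 − rB₀/P)/ln(1+r) = −ln(0.32628)/ln(1.02067) ≈ 54.751, so the balance reaches zero during payment 55.

55 months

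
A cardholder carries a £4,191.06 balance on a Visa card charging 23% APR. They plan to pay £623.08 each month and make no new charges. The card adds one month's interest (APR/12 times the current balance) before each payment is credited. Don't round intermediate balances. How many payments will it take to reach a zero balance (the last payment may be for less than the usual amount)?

Monthly rate r = 23%/12 = 1.91667% = 0.0191667.
Recurrence: B ← B·(1+r) − £623.08.
Month 1: interest £80.33; balance after payment £3,648.31.
Month 2: interest £69.93; balance after payment £3,095.15.
Closed form: n = −ln(1 − rB₀/P)/ln(1+r) = −ln(0.87108)/ln(1.01917) ≈ 7.270, so the balance reaches zero during payment 8.

8 payments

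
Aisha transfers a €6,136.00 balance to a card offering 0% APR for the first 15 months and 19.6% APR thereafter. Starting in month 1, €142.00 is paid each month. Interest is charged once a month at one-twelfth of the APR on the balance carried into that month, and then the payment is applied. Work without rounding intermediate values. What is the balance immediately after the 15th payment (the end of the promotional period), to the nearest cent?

Promo months 1–15 at r₀ = 0%/12 = 0; months 16+ at r₁ = 19.6%/12 = 0.0163333.
After month 15 (no interest yet): B = €6,136.00 − 15·€142.00 = €4,006.00.

€4,006.00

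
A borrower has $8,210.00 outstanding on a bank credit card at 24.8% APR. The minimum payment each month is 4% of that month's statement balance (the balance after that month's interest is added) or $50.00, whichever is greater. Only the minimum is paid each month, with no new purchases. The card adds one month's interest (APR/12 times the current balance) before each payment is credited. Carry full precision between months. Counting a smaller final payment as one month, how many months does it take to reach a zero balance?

Monthly rate r = 24.8%/12 = 2.06667% = 0.0206667.
While 4% of the post-interest balance exceeds $50.00, each month B ← (B·(1+r))·(1 − 0.04), i.e. B shrinks by the factor (1+r)·0.96 = 0.97984.
This holds for months 1–94. Entering month 95 the balance is $1,210.40; 4% of the post-interest balance is now below $50.00, so the flat $50.00 minimum applies from here.
From month 95 a fixed $50.00 at rate r clears $1,210.40 in 34 more payments. Total: 94 + 34 = 128 months.

128 months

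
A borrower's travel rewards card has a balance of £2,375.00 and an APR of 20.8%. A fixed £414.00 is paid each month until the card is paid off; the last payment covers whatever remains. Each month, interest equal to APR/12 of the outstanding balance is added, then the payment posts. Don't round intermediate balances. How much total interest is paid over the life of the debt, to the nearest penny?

£148.47

Monthly rate r = 20.8%/12 = 1.73333% = 0.0173333.
Payoff takes n = ⌈−ln(1 − rB₀/P)/ln(1+r)⌉ = ⌈6.095⌉ = 7 payments; the last is £39.47.
Total paid = 6·£414.00 + £39.47 = £2,523.47.
Total interest = total paid − principal = £2,523.47 − £2,375.00 = £148.47.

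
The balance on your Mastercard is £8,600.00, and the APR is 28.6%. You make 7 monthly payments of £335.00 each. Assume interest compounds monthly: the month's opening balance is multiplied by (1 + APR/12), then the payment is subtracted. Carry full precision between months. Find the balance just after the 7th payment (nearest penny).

£7,622.04

Monthly rate r = 28.6%/12 = 2.38333% = 0.0238333.
Each month: B ← B·(1+r) − £335.00.
Month 1: interest £204.97; balance after payment £8,469.97.
Month 2: interest £201.87; balance after payment £8,336.83.
Month 3: interest £198.69; balance after payment £8,200.53.
Month 4: interest £195.45; balance after payment £8,060.97.
Month 5: interest £192.12; balance after payment £7,918.09.
Month 6: interest £188.71; balance after payment £7,771.81.
Month 7: interest £185.23; balance after payment £7,622.04.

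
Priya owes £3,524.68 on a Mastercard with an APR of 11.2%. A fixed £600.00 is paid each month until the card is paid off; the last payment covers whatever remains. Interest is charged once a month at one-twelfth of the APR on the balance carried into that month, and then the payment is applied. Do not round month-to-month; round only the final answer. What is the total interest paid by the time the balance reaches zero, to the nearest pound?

£117

Monthly rate r = 11.2%/12 = 0.933333% = 0.00933333.
Payoff takes n = ⌈−ln(1 − rB₀/P)/ln(1+r)⌉ = ⌈6.070⌉ = 7 payments; the last is £42.06.
Total paid = 6·£600.00 + £42.06 = £3,642.06.
Total interest = total paid − principal = £3,642.06 − £3,524.68 = £117.38.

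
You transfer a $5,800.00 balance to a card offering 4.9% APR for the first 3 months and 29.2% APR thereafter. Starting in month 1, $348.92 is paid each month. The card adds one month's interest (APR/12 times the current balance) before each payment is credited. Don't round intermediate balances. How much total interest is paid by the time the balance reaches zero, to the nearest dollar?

$1,193

Promo months 1–3 at r₀ = 4.9%/12 = 0.00408333; months 4+ at r₁ = 29.2%/12 = 0.0243333.
After month 3: iterate B ← B·(1+r₀) − $348.92 for 3 months → $4,820.30.
Then at r₁ with $348.92/mo: n₂ = −ln(1 − r₁·B/P)/ln(1+r₁) ≈ 17.04 → 18 more payments.
Total paid = 20·$348.92 + $14.75 = $6,993.15; interest = $6,993.15 − $5,800.00 = $1,193.15.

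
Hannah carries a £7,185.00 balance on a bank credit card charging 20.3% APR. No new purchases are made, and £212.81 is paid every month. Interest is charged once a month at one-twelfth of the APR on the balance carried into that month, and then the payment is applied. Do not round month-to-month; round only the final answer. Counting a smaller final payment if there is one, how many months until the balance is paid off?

51 payments

Monthly rate r = 20.3%/12 = 1.69167% = 0.0169167.
Recurrence: B ← B·(1+r) − £212.81.
Month 1: interest £121.55; balance after payment £7,093.74.
Month 2: interest £120.00; balance after payment £7,000.93.
Closed form: n = −ln(1 − rB₀/P)/ln(1+r) = −ln(0.42885)/ln(1.01692) ≈ 50.470, so the balance reaches zero during payment 51.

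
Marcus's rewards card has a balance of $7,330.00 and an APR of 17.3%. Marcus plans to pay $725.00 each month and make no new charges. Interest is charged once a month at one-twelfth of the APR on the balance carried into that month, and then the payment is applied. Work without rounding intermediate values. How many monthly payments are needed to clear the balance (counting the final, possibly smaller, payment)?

Monthly rate r = 17.3%/12 = 1.44167% = 0.0144167.
Recurrence: B ← B·(1+r) − $725.00.
Month 1: interest $105.67; balance after payment $6,710.67.
Month 2: interest $96.75; balance after payment $6,082.42.
Closed form: n = −ln(1 − rB₀/P)/ln(1+r) = −ln(0.85424)/ln(1.01442) ≈ 11.006, so the balance reaches zero during payment 12.

12 payments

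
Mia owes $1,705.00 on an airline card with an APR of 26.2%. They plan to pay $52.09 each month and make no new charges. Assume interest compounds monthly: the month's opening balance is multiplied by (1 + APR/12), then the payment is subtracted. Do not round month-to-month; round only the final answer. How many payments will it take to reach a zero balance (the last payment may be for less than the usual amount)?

59 months

Monthly rate r = 26.2%/12 = 2.18333% = 0.0218333.
Recurrence: B ← B·(1+r) − $52.09.
Month 1: interest $37.23; balance after payment $1,690.14.
Month 2: interest $36.90; balance after payment $1,674.95.
Closed form: n = −ln(1 − rB₀/P)/ln(1+r) = −ln(0.28536)/ln(1.02183) ≈ 58.061, so the balance reaches zero during payment 59.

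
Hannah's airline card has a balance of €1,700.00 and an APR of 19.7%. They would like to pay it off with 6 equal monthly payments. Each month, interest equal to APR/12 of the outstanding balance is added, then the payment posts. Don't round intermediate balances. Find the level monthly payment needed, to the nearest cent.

€299.83

Monthly rate r = 19.7%/12 = 1.64167% = 0.0164167.
Level-payment amortization: P = B₀·r / (1 − (1+r)^(−n)) = 1700.00·0.0164167 / (1 − 1.01642^(−6)).
Denominator 1 − (1+r)^(−6) = 0.0930792607.
P = 27.9083 / 0.0930792607 ≈ 299.83.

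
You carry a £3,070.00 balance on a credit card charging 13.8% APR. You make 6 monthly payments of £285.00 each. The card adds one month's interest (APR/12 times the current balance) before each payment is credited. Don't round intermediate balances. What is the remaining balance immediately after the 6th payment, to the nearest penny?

£1,528.09

Monthly rate r = 13.8%/12 = 1.15% = 0.0115.
Each month: B ← B·(1+r) − £285.00.
Month 1: interest £35.30; balance after payment £2,820.30.
Month 2: interest £32.43; balance after payment £2,567.74.
Month 3: interest £29.53; balance after payment £2,312.27.
Month 4: interest £26.59; balance after payment £2,053.86.
Month 5: interest £23.62; balance after payment £1,792.48.
Month 6: interest £20.61; balance after payment £1,528.09.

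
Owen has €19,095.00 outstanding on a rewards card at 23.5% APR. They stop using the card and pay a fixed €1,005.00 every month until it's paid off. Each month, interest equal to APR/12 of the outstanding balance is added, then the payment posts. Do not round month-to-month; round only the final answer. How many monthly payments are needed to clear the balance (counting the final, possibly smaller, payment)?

24 payments

Monthly rate r = 23.5%/12 = 1.95833% = 0.0195833.
Recurrence: B ← B·(1+r) − €1,005.00.
Month 1: interest €373.94; balance after payment €18,463.94.
Month 2: interest €361.59; balance after payment €17,820.53.
Closed form: n = −ln(1 − rB₀/P)/ln(1+r) = −ln(0.62792)/ln(1.01958) ≈ 23.994, so the balance reaches zero during payment 24.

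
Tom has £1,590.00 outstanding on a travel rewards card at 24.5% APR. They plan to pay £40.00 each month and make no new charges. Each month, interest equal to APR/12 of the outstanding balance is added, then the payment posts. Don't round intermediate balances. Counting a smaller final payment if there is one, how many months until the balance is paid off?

Monthly rate r = 24.5%/12 = 2.04167% = 0.0204167.
Recurrence: B ← B·(1+r) − £40.00.
Month 1: interest £32.46; balance after payment £1,582.46.
Month 2: interest £32.31; balance after payment £1,574.77.
Closed form: n = −ln(1 − rB₀/P)/ln(1+r) = −ln(0.18844)/ln(1.02042) ≈ 82.578, so the balance reaches zero during payment 83.

83 payments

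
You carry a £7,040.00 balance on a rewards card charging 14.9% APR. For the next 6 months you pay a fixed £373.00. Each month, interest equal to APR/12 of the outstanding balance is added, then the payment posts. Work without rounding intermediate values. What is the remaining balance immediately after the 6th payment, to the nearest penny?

Monthly rate r = 14.9%/12 = 1.24167% = 0.0124167.
Each month: B ← B·(1+r) − £373.00.
Month 1: interest £87.41; balance after payment £6,754.41.
Month 2: interest £83.87; balance after payment £6,465.28.
Month 3: interest £80.28; balance after payment £6,172.56.
Month 4: interest £76.64; balance after payment £5,876.20.
Month 5: interest £72.96; balance after payment £5,576.16.
Month 6: interest £69.24; balance after payment £5,272.40.

£5,272.40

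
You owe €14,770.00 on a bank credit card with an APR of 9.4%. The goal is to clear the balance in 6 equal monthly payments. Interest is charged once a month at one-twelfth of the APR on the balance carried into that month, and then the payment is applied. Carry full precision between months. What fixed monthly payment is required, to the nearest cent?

€2,529.60

Monthly rate r = 9.4%/12 = 0.783333% = 0.00783333.
Level-payment amortization: P = B₀·r / (1 − (1+r)^(−n)) = 14770.00·0.00783333 / (1 − 1.00783^(−6)).
Denominator 1 − (1+r)^(−6) = 0.0457378667.
P = 115.698 / 0.0457378667 ≈ 2529.60.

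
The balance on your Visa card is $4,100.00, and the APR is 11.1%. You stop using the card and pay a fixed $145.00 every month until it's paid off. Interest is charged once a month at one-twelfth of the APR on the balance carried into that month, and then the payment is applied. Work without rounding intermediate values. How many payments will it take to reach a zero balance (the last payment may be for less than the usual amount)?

33 payments

Monthly rate r = 11.1%/12 = 0.925% = 0.00925.
Recurrence: B ← B·(1+r) − $145.00.
Month 1: interest $37.92; balance after payment $3,992.93.
Month 2: interest $36.93; balance after payment $3,884.86.
Closed form: n = −ln(1 − rB₀/P)/ln(1+r) = −ln(0.73845)/ln(1.00925) ≈ 32.930, so the balance reaches zero during payment 33.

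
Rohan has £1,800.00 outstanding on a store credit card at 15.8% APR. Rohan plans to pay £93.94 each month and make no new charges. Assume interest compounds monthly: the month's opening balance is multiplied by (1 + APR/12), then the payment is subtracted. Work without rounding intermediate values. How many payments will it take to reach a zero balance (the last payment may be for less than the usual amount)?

Monthly rate r = 15.8%/12 = 1.31667% = 0.0131667.
Recurrence: B ← B·(1+r) − £93.94.
Month 1: interest £23.70; balance after payment £1,729.76.
Month 2: interest £22.78; balance after payment £1,658.60.
Closed form: n = −ln(1 − rB₀/P)/ln(1+r) = −ln(0.74771)/ln(1.01317) ≈ 22.226, so the balance reaches zero during payment 23.

23 payments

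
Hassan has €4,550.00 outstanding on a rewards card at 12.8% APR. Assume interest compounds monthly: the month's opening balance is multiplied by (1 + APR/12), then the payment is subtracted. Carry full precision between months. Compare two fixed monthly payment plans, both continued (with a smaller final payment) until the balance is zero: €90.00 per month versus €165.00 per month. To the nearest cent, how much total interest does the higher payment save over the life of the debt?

€1,156.01

Monthly rate r = 12.8%/12 = 1.06667% = 0.0106667.
At €90.00/mo: n = ⌈−ln(1 − rB₀/P)/ln(1+r)⌉ = 74 payments (last €3.21); total interest = total paid − €4,550.00 = €2,023.21.
At €165.00/mo: 33 payments (last €137.20); total interest €867.20.
Interest saved = €2,023.21 − €867.20 = €1,156.01.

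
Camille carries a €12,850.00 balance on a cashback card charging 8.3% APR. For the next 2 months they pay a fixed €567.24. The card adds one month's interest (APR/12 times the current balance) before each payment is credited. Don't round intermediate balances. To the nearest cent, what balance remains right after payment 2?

€11,889.97

Monthly rate r = 8.3%/12 = 0.691667% = 0.00691667.
Each month: B ← B·(1+r) − €567.24.
Month 1: interest €88.88; balance after payment €12,371.64.
Month 2: interest €85.57; balance after payment €11,889.97.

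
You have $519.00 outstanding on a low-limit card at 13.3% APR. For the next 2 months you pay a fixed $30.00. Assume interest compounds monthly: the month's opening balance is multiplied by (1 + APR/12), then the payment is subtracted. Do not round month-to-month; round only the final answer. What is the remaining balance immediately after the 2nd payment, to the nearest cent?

Monthly rate r = 13.3%/12 = 1.10833% = 0.0110833.
Each month: B ← B·(1+r) − $30.00.
Month 1: interest $5.75; balance after payment $494.75.
Month 2: interest $5.48; balance after payment $470.24.

$470.24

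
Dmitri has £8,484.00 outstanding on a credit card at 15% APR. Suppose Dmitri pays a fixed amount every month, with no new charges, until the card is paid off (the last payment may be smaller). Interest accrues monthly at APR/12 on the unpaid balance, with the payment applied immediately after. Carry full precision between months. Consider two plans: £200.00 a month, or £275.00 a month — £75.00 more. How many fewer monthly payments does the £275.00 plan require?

21 fewer payments

Monthly rate r = 15%/12 = 1.25% = 0.0125.
At £200.00/mo: n = ⌈−ln(1 − rB₀/P)/ln(1+r)⌉ = 61 payments (last £164.46); total interest = total paid − £8,484.00 = £3,680.46.
At £275.00/mo: 40 payments (last £59.84); total interest £2,300.84.
Payments saved = 61 − 40 = 21.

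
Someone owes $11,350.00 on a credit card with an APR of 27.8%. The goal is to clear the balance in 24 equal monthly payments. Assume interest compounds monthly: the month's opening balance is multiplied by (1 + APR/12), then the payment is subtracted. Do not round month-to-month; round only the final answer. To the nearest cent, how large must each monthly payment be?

Monthly rate r = 27.8%/12 = 2.31667% = 0.0231667.
Level-payment amortization: P = B₀·r / (1 − (1+r)^(−n)) = 11350.00·0.0231667 / (1 − 1.02317^(−24)).
Denominator 1 − (1+r)^(−24) = 0.422852514.
P = 262.942 / 0.422852514 ≈ 621.83.

$621.83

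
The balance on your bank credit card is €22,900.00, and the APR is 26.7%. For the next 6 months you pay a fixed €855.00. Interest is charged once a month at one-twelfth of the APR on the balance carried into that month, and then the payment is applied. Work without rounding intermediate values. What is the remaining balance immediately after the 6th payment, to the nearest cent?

Monthly rate r = 26.7%/12 = 2.225% = 0.02225.
Each month: B ← B·(1+r) − €855.00.
Month 1: interest €509.52; balance after payment €22,554.53.
Month 2: interest €501.84; balance after payment €22,201.36.
Month 3: interest €493.98; balance after payment €21,840.34.
Month 4: interest €485.95; balance after payment €21,471.29.
Month 5: interest €477.74; balance after payment €21,094.03.
Month 6: interest €469.34; balance after payment €20,708.37.

€20,708.37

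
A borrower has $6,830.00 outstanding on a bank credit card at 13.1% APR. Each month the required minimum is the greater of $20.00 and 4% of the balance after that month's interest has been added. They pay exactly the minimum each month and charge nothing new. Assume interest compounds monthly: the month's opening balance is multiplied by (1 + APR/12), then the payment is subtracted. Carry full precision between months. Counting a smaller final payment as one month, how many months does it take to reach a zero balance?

Monthly rate r = 13.1%/12 = 1.09167% = 0.0109167.
While 4% of the post-interest balance exceeds $20.00, each month B ← (B·(1+r))·(1 − 0.04), i.e. B shrinks by the factor (1+r)·0.96 = 0.97048.
This holds for months 1–88. Entering month 89 the balance is $488.92; 4% of the post-interest balance is now below $20.00, so the flat $20.00 minimum applies from here.
From month 89 a fixed $20.00 at rate r clears $488.92 in 29 more payments. Total: 88 + 29 = 117 months.

117 months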